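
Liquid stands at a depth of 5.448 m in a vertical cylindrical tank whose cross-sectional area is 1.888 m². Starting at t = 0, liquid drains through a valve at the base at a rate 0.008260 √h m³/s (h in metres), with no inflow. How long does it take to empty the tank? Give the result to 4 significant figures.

With no inflow, A dh/dt = −0.008260 √h.
Separate and integrate: 2(√h − √h₀) = −(0.008260/A) t.
Set h = 0: 2√h₀ = (0.008260/A) t_empty ⇒ t_empty = 2A√h₀/0.008260.
t_empty = 2·1.888·√5.448/0.008260 = 3.77600·2.33410/0.008260 = 1067.01 s.

1067 s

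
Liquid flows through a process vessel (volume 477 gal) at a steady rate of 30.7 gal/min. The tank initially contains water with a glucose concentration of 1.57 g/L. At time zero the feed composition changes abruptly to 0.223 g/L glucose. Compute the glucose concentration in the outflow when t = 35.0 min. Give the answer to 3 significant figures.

Accumulation = in − out for the solute gives V dC/dt = Q(C_in − C).
Rewrite as dC/dt + C/τ = C_in/τ, τ = V/Q = 15.537 min.
This is linear first-order; C(t) = C_in + (C₀ − C_in) e^(−t/τ).
C(35.0) = 0.223 + (1.57 − 0.223)·e^(−35.0/15.537) = 0.223 + (1.3470)·0.10512 = 0.36460 g/L.

0.365 g/L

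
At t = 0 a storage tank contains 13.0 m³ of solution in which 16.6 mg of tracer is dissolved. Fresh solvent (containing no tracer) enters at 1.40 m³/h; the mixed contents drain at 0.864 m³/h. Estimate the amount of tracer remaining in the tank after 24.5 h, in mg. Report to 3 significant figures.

Let m(t) be the amount of tracer. Volume: V(t) = V₀ + (Q_in − Q_out) t = 13.0 + 0.53600 t; V(24.5) = 26.132 m³.
Solute balance: dm/dt = 0 − Q_out C = −Q_out m/V(t).
dm/m = −Q_out dt/(V₀ + 0.53600 t); integrating gives ln(m/m₀) = −(Q_out/(Q_in−Q_out)) ln(V/V₀).
m = m₀ (V₀/V)^(Q_out/(Q_in−Q_out)) = 16.6 × (13.0/26.132)^(1.6119) = 5.3867 mg.

5.39 mg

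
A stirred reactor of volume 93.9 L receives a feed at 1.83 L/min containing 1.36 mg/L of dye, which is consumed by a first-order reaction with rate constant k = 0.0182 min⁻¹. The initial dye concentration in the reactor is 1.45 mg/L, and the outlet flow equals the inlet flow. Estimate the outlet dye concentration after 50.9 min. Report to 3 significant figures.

Accumulation = in − out − consumed: V dC/dt = Q C_in − Q C − k V C.
dC/dt = (Q/V) C_in − (Q/V + k) C; effective rate a = Q/V + k = 0.019489 + 0.0182 = 0.037689 min⁻¹.
C_ss = Q C_in/(Q + kV) = 0.70325 mg/L; C(t) = C_ss + (C₀ − C_ss) e^(−a t).
C(50.9) = 0.70325 + (0.74675)·e^(−0.037689·50.9) = 0.70325 + (0.74675)·0.14685 = 0.81291 mg/L.

0.813 mg/L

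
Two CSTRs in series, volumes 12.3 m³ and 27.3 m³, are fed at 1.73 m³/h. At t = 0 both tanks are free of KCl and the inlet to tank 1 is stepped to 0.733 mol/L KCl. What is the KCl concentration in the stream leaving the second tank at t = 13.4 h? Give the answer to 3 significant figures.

Species balance on tank i: dCᵢ/dt = (Cᵢ₋₁ − Cᵢ)/τᵢ with τᵢ = Vᵢ/Q.
τ₁ = 12.3/1.73 = 7.1098 h; τ₂ = 27.3/1.73 = 15.780 h.
Tank 1: C₁ = C_in(1 − e^(−t/τ₁)). Tank 2 (τ₁ ≠ τ₂): C₂ = C_in[1 − (τ₁ e^(−t/τ₁) − τ₂ e^(−t/τ₂))/(τ₁ − τ₂)].
At t = 13.4: e^(−t/τ₁) = 0.15187, e^(−t/τ₂) = 0.42778.
C₂ = 0.733·[1 − (7.1098·0.15187 − 15.780·0.42778)/(-8.6705)] = 0.733·0.34598 = 0.25361 mol/L.

0.254 mol/L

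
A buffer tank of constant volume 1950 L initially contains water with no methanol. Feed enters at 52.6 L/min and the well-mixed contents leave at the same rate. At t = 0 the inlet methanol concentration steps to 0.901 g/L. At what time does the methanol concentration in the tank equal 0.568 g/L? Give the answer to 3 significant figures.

Species balance: V dC/dt = Q(C_in − C) ⇒ τ = V/Q = 37.072 min.
C(t) = C_in + (C₀ − C_in) e^(−t/τ). Set C = 0.568 and solve for t:
e^(−t/τ) = (C − C_in)/(C₀ − C_in) = (0.568 − 0.901)/(0 − 0.901) = 0.36959
t = −τ ln(…) = 37.072 × 0.99536 = 36.900 min.

36.9 min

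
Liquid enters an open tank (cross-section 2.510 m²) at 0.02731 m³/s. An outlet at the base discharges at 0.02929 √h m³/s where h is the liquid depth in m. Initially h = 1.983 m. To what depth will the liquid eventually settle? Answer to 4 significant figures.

Level balance: A dh/dt = 0.02731 − 0.02929 √h. Setting dh/dt = 0:
Q_in = 0.02929 √h_ss ⇒ √h_ss = 0.02731/0.02929 = 0.932400.
h_ss = 0.932400² = 0.869370 m. (Since h₀ = 1.983 m > h_ss, the level will fall toward this value.)

0.8694 m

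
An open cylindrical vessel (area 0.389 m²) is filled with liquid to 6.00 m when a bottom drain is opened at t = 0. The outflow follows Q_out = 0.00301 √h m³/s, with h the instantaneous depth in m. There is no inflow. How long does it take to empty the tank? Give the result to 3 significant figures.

With no inflow, A dh/dt = −0.00301 √h.
This is separable: 2 d(√h)/dt = −0.00301/A, so √h = √h₀ − (0.00301/(2A)) t.
Set h = 0: 2√h₀ = (0.00301/A) t_empty ⇒ t_empty = 2A√h₀/0.00301.
t_empty = 2·0.389·√6.00/0.00301 = 0.77800·2.4495/0.00301 = 633.12 s.

633 s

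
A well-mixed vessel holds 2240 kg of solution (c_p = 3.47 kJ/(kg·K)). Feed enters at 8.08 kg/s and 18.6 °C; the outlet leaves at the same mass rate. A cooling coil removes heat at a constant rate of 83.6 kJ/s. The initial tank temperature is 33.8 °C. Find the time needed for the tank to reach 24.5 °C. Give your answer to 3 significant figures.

199 s

M c_p dT/dt = ṁ c_p (T_in − T) − Q̇.
τ = M/ṁ = 277.23 s; T_ss = T_in − Q̇/(ṁ c_p) = 15.618 °C.
T(t) = T_ss + (T₀ − T_ss) e^(−t/τ). Set T = 24.5:
e^(−t/τ) = (24.5 − 15.618)/(33.8 − 15.618) = 0.48850
t = −277.23 · ln(0.48850) = 198.61 s.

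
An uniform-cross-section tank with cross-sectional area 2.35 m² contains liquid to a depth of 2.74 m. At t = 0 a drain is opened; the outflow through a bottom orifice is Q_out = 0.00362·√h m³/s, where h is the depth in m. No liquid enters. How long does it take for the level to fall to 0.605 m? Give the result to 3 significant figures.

A dh/dt = −Q_out = −0.00362 √h.
∫ h^(−1/2) dh = −(0.00362/A) ∫ dt, giving 2√h = 2√h₀ − (0.00362/A) t.
t = 2A(√h₀ − √h)/0.00362 = 2·2.35·(√2.74 − √0.605)/0.00362
  = 4.7000 × (1.6553 − 0.77782) / 0.00362 = 1139.3 s.

1140 s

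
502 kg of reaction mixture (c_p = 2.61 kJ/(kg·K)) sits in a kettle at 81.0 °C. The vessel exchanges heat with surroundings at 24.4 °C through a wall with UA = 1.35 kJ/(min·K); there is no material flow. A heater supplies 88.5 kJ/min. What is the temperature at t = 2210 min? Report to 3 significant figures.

89.0 °C

Lumped-capacitance energy balance: M c_p dT/dt = UA(T_amb − T) + Q̇.
dT/dt = (T_ss − T)/τ with T_ss = T_amb + Q̇/UA = 24.4 + 88.5/1.35 = 89.956 °C, τ = M c_p/UA = 502·2.61/1.35 = 970.53 min.
This is linear first-order; T(t) = T_ss + (T₀ − T_ss) e^(−t/τ).
T(2210) = 89.956 + (-8.9556)·0.10258 = 89.037 °C.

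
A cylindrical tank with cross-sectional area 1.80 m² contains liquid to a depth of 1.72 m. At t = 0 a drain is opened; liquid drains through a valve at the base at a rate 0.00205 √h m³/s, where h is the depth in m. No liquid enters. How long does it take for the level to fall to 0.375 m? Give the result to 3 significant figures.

1230 s

Unsteady balance on liquid volume: A dh/dt = −0.00205 √h.
∫ h^(−1/2) dh = −(0.00205/A) ∫ dt, giving 2√h = 2√h₀ − (0.00205/A) t.
t = 2A(√h₀ − √h)/0.00205 = 2·1.80·(√1.72 − √0.375)/0.00205
  = 3.6000 × (1.3115 − 0.61237) / 0.00205 = 1227.7 s.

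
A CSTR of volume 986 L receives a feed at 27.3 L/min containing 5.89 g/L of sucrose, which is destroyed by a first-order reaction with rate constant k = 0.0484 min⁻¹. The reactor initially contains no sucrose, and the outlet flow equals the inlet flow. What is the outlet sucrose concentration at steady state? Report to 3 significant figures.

2.14 g/L

V dC/dt = Q(C_in − C) − k V C.
At steady state: 0 = Q C_in − (Q + kV) C_ss, so C_ss = Q C_in/(Q + kV).
C_ss = 27.3·5.89/(27.3 + 0.0484·986) = 160.80/75.022 = 2.1433 g/L.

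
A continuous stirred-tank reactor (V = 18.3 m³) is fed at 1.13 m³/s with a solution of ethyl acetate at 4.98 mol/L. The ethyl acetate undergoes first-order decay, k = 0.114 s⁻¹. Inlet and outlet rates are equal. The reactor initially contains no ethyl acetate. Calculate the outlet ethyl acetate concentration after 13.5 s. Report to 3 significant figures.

Accumulation = in − out − consumed: V dC/dt = Q C_in − Q C − k V C.
dC/dt = (Q/V) C_in − (Q/V + k) C; effective rate a = Q/V + k = 0.061749 + 0.114 = 0.17575 s⁻¹.
C_ss = Q C_in/(Q + kV) = 1.7497 mol/L; C(t) = C_ss + (C₀ − C_ss) e^(−a t).
C(13.5) = 1.7497 + (-1.7497)·e^(−0.17575·13.5) = 1.7497 + (-1.7497)·0.093237 = 1.5866 mol/L.

1.59 mol/L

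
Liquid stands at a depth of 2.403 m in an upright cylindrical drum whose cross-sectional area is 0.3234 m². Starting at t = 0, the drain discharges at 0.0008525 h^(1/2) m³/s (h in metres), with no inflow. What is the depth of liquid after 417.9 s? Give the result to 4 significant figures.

0.9987 m

A dh/dt = −Q_out = −0.0008525 √h.
This is separable: 2 d(√h)/dt = −0.0008525/A, so √h = √h₀ − (0.0008525/(2A)) t.
√h = √2.403 − 0.0008525·417.9/(2·0.3234) = 1.55016 − 0.550804 = 0.999358.
h = 0.999358² = 0.998716 m.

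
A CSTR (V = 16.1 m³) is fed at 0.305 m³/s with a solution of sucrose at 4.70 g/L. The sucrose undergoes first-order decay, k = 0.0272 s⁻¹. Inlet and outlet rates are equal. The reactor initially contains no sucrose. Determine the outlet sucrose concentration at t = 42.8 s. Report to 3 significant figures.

Species balance: V dC/dt = Q C_in − Q C − k V C.
dC/dt = (Q/V) C_in − (Q/V + k) C; effective rate a = Q/V + k = 0.018944 + 0.0272 = 0.046144 s⁻¹.
C_ss = Q C_in/(Q + kV) = 1.9295 g/L; C(t) = C_ss + (C₀ − C_ss) e^(−a t).
C(42.8) = 1.9295 + (-1.9295)·e^(−0.046144·42.8) = 1.9295 + (-1.9295)·0.13877 = 1.6618 g/L.

1.66 g/L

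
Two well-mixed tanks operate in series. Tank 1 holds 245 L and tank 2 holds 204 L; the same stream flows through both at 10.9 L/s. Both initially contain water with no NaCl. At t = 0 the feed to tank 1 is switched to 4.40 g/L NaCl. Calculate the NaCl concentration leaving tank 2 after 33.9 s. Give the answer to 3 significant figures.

Each tank obeys Vᵢ dCᵢ/dt = Q(Cᵢ₋₁ − Cᵢ), so τᵢ = Vᵢ/Q.
τ₁ = 245/10.9 = 22.477 s; τ₂ = 204/10.9 = 18.716 s.
Solving the cascade with C₁(0)=C₂(0)=0 gives C₂(t) = C_in[1 − (τ₁ e^(−t/τ₁) − τ₂ e^(−t/τ₂))/(τ₁ − τ₂)].
At t = 33.9: e^(−t/τ₁) = 0.22131, e^(−t/τ₂) = 0.16344.
C₂ = 4.40·[1 − (22.477·0.22131 − 18.716·0.16344)/(3.7615)] = 4.40·0.49076 = 2.1593 g/L.

2.16 g/L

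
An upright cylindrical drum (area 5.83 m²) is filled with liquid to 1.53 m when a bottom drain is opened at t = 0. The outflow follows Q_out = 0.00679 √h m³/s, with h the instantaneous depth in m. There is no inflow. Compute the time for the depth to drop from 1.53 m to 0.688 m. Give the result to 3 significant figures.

A dh/dt = −Q_out = −0.00679 √h.
∫ h^(−1/2) dh = −(0.00679/A) ∫ dt, giving 2√h = 2√h₀ − (0.00679/A) t.
t = 2A(√h₀ − √h)/0.00679 = 2·5.83·(√1.53 − √0.688)/0.00679
  = 11.660 × (1.2369 − 0.82946) / 0.00679 = 699.73 s.

700 s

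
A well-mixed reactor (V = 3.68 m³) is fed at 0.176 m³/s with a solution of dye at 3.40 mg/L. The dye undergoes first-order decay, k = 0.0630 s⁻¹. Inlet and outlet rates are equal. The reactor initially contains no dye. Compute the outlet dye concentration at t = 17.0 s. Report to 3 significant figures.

1.24 mg/L

Species balance: V dC/dt = Q C_in − Q C − k V C.
This is linear with rate a = Q/V + k = 0.11083 s⁻¹.
C_ss = Q C_in/(Q + kV) = 1.4672 mg/L; C(t) = C_ss + (C₀ − C_ss) e^(−a t).
C(17.0) = 1.4672 + (-1.4672)·e^(−0.11083·17.0) = 1.4672 + (-1.4672)·0.15197 = 1.2443 mg/L.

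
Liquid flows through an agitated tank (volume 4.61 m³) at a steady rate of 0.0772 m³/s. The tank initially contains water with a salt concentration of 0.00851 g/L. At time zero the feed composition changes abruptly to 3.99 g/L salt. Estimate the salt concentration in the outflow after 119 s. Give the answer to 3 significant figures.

3.45 g/L

Mass balance on the solute (V constant): V dC/dt = Q(C_in − C).
So dC/dt = (C_in − C)/τ with τ = V/Q = 4.61/0.0772 = 59.715 s.
Integrating: C(t) = C_in + (C₀ − C_in) e^(−t/τ).
C(119) = 3.99 + (0.00851 − 3.99)·e^(−119/59.715) = 3.99 + (-3.9815)·0.13631 = 3.4473 g/L.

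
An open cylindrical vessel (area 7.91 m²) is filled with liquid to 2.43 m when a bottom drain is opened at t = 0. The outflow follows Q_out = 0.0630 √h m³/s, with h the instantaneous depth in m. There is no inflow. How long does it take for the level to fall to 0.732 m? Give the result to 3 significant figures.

177 s

A dh/dt = −Q_out = −0.0630 √h.
Separate and integrate: 2(√h − √h₀) = −(0.0630/A) t.
t = 2A(√h₀ − √h)/0.0630 = 2·7.91·(√2.43 − √0.732)/0.0630
  = 15.820 × (1.5588 − 0.85557) / 0.0630 = 176.60 s.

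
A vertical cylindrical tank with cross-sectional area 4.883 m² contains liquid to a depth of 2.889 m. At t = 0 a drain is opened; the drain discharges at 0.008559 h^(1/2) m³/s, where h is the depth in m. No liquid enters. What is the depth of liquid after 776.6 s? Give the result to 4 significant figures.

Volume balance on the tank: A dh/dt = −0.008559 √h.
This is separable: 2 d(√h)/dt = −0.008559/A, so √h = √h₀ − (0.008559/(2A)) t.
√h = √2.889 − 0.008559·776.6/(2·4.883) = 1.69971 − 0.680618 = 1.01909.
h = 1.01909² = 1.03854 m.

1.039 m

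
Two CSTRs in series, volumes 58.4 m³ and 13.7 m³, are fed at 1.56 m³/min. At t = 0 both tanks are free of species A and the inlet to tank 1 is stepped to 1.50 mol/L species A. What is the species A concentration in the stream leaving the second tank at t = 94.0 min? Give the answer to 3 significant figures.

1.34 mol/L

Each tank obeys Vᵢ dCᵢ/dt = Q(Cᵢ₋₁ − Cᵢ), so τᵢ = Vᵢ/Q.
τ₁ = 58.4/1.56 = 37.436 min; τ₂ = 13.7/1.56 = 8.7821 min.
Solving the cascade with C₁(0)=C₂(0)=0 gives C₂(t) = C_in[1 − (τ₁ e^(−t/τ₁) − τ₂ e^(−t/τ₂))/(τ₁ − τ₂)].
At t = 94.0: e^(−t/τ₁) = 0.081190, e^(−t/τ₂) = 2.2463e-05.
C₂ = 1.50·[1 − (37.436·0.081190 − 8.7821·2.2463e-05)/(28.654)] = 1.50·0.89393 = 1.3409 mol/L.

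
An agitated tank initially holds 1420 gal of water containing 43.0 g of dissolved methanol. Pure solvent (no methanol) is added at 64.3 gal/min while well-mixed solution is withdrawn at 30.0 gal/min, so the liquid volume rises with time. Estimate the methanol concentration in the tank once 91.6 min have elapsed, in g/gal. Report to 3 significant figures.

Let m(t) be the amount of methanol. Volume: V(t) = V₀ + (Q_in − Q_out) t = 1420 + 34.300 t; V(91.6) = 4561.9 gal.
Species balance (pure solvent in): dm/dt = −Q_out · m/V(t).
Separate: dm/m = −Q_out dt/V(t) ⇒ ln(m/m₀) = −(Q_out/(Q_in−Q_out)) ln(V/V₀).
m = m₀ (V₀/V)^(Q_out/(Q_in−Q_out)) = 43.0 × (1420/4561.9)^(0.87464) = 15.494 g.
C = m/V = 15.494/4561.9 = 0.0033963 g/gal.

0.00340 g/gal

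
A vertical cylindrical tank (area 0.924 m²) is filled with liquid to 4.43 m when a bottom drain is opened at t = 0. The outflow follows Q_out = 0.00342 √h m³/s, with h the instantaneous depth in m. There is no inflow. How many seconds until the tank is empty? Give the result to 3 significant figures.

1140 s

Mass balance (ρ constant): A dh/dt = −0.00342 √h.
Separate and integrate: 2(√h − √h₀) = −(0.00342/A) t.
Set h = 0: 2√h₀ = (0.00342/A) t_empty ⇒ t_empty = 2A√h₀/0.00342.
t_empty = 2·0.924·√4.43/0.00342 = 1.8480·2.1048/0.00342 = 1137.3 s.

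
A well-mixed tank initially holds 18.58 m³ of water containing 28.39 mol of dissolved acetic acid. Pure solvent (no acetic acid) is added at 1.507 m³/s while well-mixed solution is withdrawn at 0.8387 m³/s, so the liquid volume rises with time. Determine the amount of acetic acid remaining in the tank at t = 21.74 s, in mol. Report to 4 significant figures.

Let m(t) be the amount of acetic acid. Volume: V(t) = V₀ + (Q_in − Q_out) t = 18.58 + 0.668300 t; V(21.74) = 33.1088 m³.
No acetic acid enters, so dm/dt = −Q_out · (m/V).
dm/m = −Q_out dt/(V₀ + 0.668300 t); integrating gives ln(m/m₀) = −(Q_out/(Q_in−Q_out)) ln(V/V₀).
m = m₀ (V₀/V)^(Q_out/(Q_in−Q_out)) = 28.39 × (18.58/33.1088)^(1.25498) = 13.7497 mol.

13.75 mol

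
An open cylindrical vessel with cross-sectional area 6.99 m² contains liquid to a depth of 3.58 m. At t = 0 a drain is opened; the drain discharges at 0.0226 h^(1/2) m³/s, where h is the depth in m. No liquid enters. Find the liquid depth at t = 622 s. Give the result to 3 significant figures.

A dh/dt = −Q_out = −0.0226 √h.
Separate and integrate: 2(√h − √h₀) = −(0.0226/A) t.
√h = √3.58 − 0.0226·622/(2·6.99) = 1.8921 − 1.0055 = 0.88657.
h = 0.88657² = 0.78600 m.

0.786 m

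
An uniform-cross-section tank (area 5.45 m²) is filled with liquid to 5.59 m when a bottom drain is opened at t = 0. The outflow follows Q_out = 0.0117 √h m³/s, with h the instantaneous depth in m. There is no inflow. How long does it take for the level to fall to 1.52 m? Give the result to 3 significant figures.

Accumulation of liquid (constant cross-section A): A dh/dt = −0.0117 √h.
This is separable: 2 d(√h)/dt = −0.0117/A, so √h = √h₀ − (0.0117/(2A)) t.
t = 2A(√h₀ − √h)/0.0117 = 2·5.45·(√5.59 − √1.52)/0.0117
  = 10.900 × (2.3643 − 1.2329) / 0.0117 = 1054.1 s.

1050 s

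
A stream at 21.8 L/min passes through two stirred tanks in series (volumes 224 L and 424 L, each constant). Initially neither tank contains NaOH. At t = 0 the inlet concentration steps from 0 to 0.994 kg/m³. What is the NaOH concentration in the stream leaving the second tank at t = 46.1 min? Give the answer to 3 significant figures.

Species balance on tank i: dCᵢ/dt = (Cᵢ₋₁ − Cᵢ)/τᵢ with τᵢ = Vᵢ/Q.
τ₁ = 224/21.8 = 10.275 min; τ₂ = 424/21.8 = 19.450 min.
Tank 1: C₁ = C_in(1 − e^(−t/τ₁)). Tank 2 (τ₁ ≠ τ₂): C₂ = C_in[1 − (τ₁ e^(−t/τ₁) − τ₂ e^(−t/τ₂))/(τ₁ − τ₂)].
At t = 46.1: e^(−t/τ₁) = 0.011260, e^(−t/τ₂) = 0.093459.
C₂ = 0.994·[1 − (10.275·0.011260 − 19.450·0.093459)/(-9.1743)] = 0.994·0.81448 = 0.80959 kg/m³.

0.810 kg/m³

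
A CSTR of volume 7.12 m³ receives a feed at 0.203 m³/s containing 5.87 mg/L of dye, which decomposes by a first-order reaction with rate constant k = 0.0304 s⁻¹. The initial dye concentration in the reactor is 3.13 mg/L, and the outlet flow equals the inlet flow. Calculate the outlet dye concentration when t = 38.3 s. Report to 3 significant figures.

2.87 mg/L

V dC/dt = Q(C_in − C) − k V C.
This is linear with rate a = Q/V + k = 0.058911 s⁻¹.
C_ss = Q C_in/(Q + kV) = 2.8409 mg/L; C(t) = C_ss + (C₀ − C_ss) e^(−a t).
C(38.3) = 2.8409 + (0.28910)·e^(−0.058911·38.3) = 2.8409 + (0.28910)·0.10474 = 2.8712 mg/L.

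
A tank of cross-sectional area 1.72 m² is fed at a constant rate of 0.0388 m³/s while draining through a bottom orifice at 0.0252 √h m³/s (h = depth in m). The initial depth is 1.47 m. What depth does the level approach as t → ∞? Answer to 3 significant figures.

A dh/dt = Q_in − 0.0252 √h. Steady state requires inflow = outflow:
Q_in = 0.0252 √h_ss ⇒ √h_ss = 0.0388/0.0252 = 1.5397.
h_ss = 1.5397² = 2.3706 m. (Since h₀ = 1.47 m < h_ss, the level will rise toward this value.)

2.37 m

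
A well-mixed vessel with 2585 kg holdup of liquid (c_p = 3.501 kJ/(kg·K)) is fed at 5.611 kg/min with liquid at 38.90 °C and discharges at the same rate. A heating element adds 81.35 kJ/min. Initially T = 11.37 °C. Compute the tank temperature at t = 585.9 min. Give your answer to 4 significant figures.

34.16 °C

M c_p dT/dt = ṁ c_p (T_in − T) + Q̇.
τ = M/ṁ = 460.702 min; T_ss = T_in + Q̇/(ṁ c_p) = 38.90 + 81.35/(5.611·3.501) = 43.0412 °C.
Solution: T(t) = T_ss + (T₀ − T_ss) e^(−t/τ).
T(585.9) = 43.0412 + (-31.6712)·e^(−585.9/460.702) = 43.0412 + (-31.6712)·0.280339 = 34.1625 °C.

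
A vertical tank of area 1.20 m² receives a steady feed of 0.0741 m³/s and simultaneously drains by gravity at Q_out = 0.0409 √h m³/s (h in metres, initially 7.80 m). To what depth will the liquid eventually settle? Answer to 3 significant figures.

Level balance: A dh/dt = 0.0741 − 0.0409 √h. Setting dh/dt = 0:
Q_in = 0.0409 √h_ss ⇒ √h_ss = 0.0741/0.0409 = 1.8117.
h_ss = 1.8117² = 3.2824 m. (Since h₀ = 7.80 m > h_ss, the level will fall toward this value.)

3.28 m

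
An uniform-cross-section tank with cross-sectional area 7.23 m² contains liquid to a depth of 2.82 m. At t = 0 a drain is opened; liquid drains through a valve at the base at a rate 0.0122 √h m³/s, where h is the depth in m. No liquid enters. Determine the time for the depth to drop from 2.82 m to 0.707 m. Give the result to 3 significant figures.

994 s

Unsteady balance on liquid volume: A dh/dt = −0.0122 √h.
This is separable: 2 d(√h)/dt = −0.0122/A, so √h = √h₀ − (0.0122/(2A)) t.
t = 2A(√h₀ − √h)/0.0122 = 2·7.23·(√2.82 − √0.707)/0.0122
  = 14.460 × (1.6793 − 0.84083) / 0.0122 = 993.77 s.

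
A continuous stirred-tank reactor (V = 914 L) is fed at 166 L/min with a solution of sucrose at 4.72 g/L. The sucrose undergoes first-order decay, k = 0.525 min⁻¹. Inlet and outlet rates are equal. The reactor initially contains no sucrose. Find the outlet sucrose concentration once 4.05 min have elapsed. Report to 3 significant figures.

V dC/dt = Q(C_in − C) − k V C.
dC/dt = (Q/V) C_in − (Q/V + k) C; effective rate a = Q/V + k = 0.18162 + 0.525 = 0.70662 min⁻¹.
C_ss = Q C_in/(Q + kV) = 1.2132 g/L; C(t) = C_ss + (C₀ − C_ss) e^(−a t).
C(4.05) = 1.2132 + (-1.2132)·e^(−0.70662·4.05) = 1.2132 + (-1.2132)·0.057165 = 1.1438 g/L.

1.14 g/L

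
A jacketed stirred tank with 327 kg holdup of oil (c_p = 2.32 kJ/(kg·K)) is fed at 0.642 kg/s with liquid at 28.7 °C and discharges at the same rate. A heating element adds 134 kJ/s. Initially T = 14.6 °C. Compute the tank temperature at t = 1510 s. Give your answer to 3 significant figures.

M c_p dT/dt = ṁ c_p (T_in − T) + Q̇.
Rearrange: dT/dt = (T_ss − T)/τ with τ = M/ṁ = 509.35 s and T_ss = T_in + Q̇/(ṁ c_p) = 118.67 °C.
This is linear first-order; T(t) = T_ss + (T₀ − T_ss) e^(−t/τ).
T(1510) = 118.67 + (-104.07)·e^(−1510/509.35) = 118.67 + (-104.07)·0.051582 = 113.30 °C.

113 °C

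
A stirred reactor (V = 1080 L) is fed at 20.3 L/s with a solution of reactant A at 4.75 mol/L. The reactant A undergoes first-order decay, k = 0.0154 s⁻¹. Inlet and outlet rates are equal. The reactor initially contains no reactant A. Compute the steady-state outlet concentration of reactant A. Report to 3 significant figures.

2.61 mol/L

Accumulation = in − out − consumed: V dC/dt = Q C_in − Q C − k V C.
Steady state (dC/dt = 0): C_ss = Q C_in/(Q + kV) = C_in/(1 + kV/Q).
C_ss = 20.3·4.75/(20.3 + 0.0154·1080) = 96.425/36.932 = 2.6109 mol/L.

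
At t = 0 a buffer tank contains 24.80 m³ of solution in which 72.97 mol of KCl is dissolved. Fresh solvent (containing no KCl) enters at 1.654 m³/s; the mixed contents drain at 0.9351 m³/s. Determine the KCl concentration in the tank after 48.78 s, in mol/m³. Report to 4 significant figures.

Let m(t) be the amount of KCl. Volume: V(t) = V₀ + (Q_in − Q_out) t = 24.80 + 0.718900 t; V(48.78) = 59.8679 m³.
No KCl enters, so dm/dt = −Q_out · (m/V).
dm/m = −Q_out dt/(V₀ + 0.718900 t); integrating gives ln(m/m₀) = −(Q_out/(Q_in−Q_out)) ln(V/V₀).
m = m₀ (V₀/V)^(Q_out/(Q_in−Q_out)) = 72.97 × (24.80/59.8679)^(1.30074) = 23.1898 mol.
C = m/V = 23.1898/59.8679 = 0.387349 mol/m³.

0.3873 mol/m³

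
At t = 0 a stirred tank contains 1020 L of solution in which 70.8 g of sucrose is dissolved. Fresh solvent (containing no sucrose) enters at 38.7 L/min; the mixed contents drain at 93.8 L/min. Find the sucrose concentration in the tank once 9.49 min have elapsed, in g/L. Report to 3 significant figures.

Total volume: dV/dt = Q_in − Q_out = -55.100 L/min, so V(t) = 1020 − 55.100 t and V(9.49) = 497.10 L.
Solute balance: dm/dt = 0 − Q_out C = −Q_out m/V(t).
Separate: dm/m = −Q_out dt/V(t) ⇒ ln(m/m₀) = −(Q_out/(Q_in−Q_out)) ln(V/V₀).
m = m₀ (V₀/V)^(Q_out/(Q_in−Q_out)) = 70.8 × (1020/497.10)^(-1.7024) = 20.827 g.
C = m/V = 20.827/497.10 = 0.041897 g/L.

0.0419 g/L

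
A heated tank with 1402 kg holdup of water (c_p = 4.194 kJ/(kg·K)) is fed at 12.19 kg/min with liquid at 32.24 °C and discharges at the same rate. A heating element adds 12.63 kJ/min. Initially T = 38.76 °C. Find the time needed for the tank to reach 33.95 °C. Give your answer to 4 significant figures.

167.4 min

Energy balance: M c_p dT/dt = ṁ c_p (T_in − T) + 12.63.
τ = M/ṁ = 115.012 min; T_ss = T_in + Q̇/(ṁ c_p) = 32.4870 °C.
T(t) = T_ss + (T₀ − T_ss) e^(−t/τ). Set T = 33.95:
e^(−t/τ) = (33.95 − 32.4870)/(38.76 − 32.4870) = 0.233217
t = −115.012 · ln(0.233217) = 167.434 min.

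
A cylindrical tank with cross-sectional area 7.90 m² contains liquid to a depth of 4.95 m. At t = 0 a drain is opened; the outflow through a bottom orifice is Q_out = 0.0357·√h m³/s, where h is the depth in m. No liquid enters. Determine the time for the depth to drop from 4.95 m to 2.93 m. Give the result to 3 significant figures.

A dh/dt = −Q_out = −0.0357 √h.
This is separable: 2 d(√h)/dt = −0.0357/A, so √h = √h₀ − (0.0357/(2A)) t.
t = 2A(√h₀ − √h)/0.0357 = 2·7.90·(√4.95 − √2.93)/0.0357
  = 15.800 × (2.2249 − 1.7117) / 0.0357 = 227.10 s.

227 s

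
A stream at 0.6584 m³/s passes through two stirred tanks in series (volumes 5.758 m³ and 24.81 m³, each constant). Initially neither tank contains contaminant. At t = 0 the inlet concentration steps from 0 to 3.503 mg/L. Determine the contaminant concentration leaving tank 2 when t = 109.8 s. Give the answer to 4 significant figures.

3.255 mg/L

Each tank obeys Vᵢ dCᵢ/dt = Q(Cᵢ₋₁ − Cᵢ), so τᵢ = Vᵢ/Q.
τ₁ = 5.758/0.6584 = 8.74544 s; τ₂ = 24.81/0.6584 = 37.6823 s.
Solving the cascade with C₁(0)=C₂(0)=0 gives C₂(t) = C_in[1 − (τ₁ e^(−t/τ₁) − τ₂ e^(−t/τ₂))/(τ₁ − τ₂)].
At t = 109.8: e^(−t/τ₁) = 3.52684e-06, e^(−t/τ₂) = 0.0542671.
C₂ = 3.503·[1 − (8.74544·3.52684e-06 − 37.6823·0.0542671)/(-28.9368)] = 3.503·0.929333 = 3.25545 mg/L.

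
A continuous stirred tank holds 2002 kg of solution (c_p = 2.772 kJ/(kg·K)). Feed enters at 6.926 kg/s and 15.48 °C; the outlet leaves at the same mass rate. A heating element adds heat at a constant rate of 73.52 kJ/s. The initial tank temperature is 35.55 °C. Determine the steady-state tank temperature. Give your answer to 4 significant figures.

19.31 °C

M c_p dT/dt = ṁ c_p (T_in − T) + Q̇.
At steady state dT/dt = 0 ⇒ T_ss = T_in + Q̇/(ṁ c_p) = 15.48 + 73.52/(6.926·2.772) = 19.3094 °C.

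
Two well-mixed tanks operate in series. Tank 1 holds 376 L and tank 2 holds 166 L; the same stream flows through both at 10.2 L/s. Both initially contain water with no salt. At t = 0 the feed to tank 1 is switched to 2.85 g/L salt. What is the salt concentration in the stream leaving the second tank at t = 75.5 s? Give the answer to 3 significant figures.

Time constants: τᵢ = Vᵢ/Q for each well-mixed tank.
τ₁ = 376/10.2 = 36.863 s; τ₂ = 166/10.2 = 16.275 s.
Tank 1: C₁ = C_in(1 − e^(−t/τ₁)). Tank 2 (τ₁ ≠ τ₂): C₂ = C_in[1 − (τ₁ e^(−t/τ₁) − τ₂ e^(−t/τ₂))/(τ₁ − τ₂)].
At t = 75.5: e^(−t/τ₁) = 0.12897, e^(−t/τ₂) = 0.0096658.
C₂ = 2.85·[1 − (36.863·0.12897 − 16.275·0.0096658)/(20.588)] = 2.85·0.77671 = 2.2136 g/L.

2.21 g/L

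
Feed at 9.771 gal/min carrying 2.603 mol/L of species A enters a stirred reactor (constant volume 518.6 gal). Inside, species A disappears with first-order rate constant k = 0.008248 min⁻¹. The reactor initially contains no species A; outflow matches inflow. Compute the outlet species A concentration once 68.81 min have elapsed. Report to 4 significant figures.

1.530 mol/L

Species balance: V dC/dt = Q C_in − Q C − k V C.
dC/dt = (Q/V) C_in − (Q/V + k) C; effective rate a = Q/V + k = 0.0188411 + 0.008248 = 0.0270891 min⁻¹.
C_ss = Q C_in/(Q + kV) = 1.81045 mol/L; C(t) = C_ss + (C₀ − C_ss) e^(−a t).
C(68.81) = 1.81045 + (-1.81045)·e^(−0.0270891·68.81) = 1.81045 + (-1.81045)·0.155051 = 1.52974 mol/L.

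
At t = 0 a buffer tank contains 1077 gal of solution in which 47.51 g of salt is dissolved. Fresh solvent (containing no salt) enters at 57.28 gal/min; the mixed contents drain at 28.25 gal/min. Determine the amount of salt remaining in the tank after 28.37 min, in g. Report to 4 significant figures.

27.34 g

Total volume: dV/dt = Q_in − Q_out = 29.0300 gal/min, so V(t) = 1077 + 29.0300 t and V(28.37) = 1900.58 gal.
Species balance (pure solvent in): dm/dt = −Q_out · m/V(t).
dm/m = −Q_out dt/(V₀ + 29.0300 t); integrating gives ln(m/m₀) = −(Q_out/(Q_in−Q_out)) ln(V/V₀).
m = m₀ (V₀/V)^(Q_out/(Q_in−Q_out)) = 47.51 × (1077/1900.58)^(0.973131) = 27.3364 g.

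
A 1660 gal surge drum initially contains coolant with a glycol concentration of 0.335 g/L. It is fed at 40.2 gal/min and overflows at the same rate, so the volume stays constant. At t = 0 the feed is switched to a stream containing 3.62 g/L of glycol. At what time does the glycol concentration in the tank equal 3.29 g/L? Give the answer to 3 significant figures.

Unsteady species balance (constant V, well mixed): V dC/dt = Q(C_in − C), so τ = V/Q = 41.294 min.
C(t) = C_in + (C₀ − C_in) e^(−t/τ). Set C = 3.29 and solve for t:
e^(−t/τ) = (C − C_in)/(C₀ − C_in) = (3.29 − 3.62)/(0.335 − 3.62) = 0.10046
t = −τ ln(…) = 41.294 × 2.2980 = 94.894 min.

94.9 min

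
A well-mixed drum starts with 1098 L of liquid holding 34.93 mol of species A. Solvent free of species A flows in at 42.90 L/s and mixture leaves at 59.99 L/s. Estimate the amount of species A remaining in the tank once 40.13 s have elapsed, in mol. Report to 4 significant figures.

1.121 mol

Let m(t) be the amount of species A. Volume: V(t) = V₀ + (Q_in − Q_out) t = 1098 − 17.0900 t; V(40.13) = 412.178 L.
Species balance (pure solvent in): dm/dt = −Q_out · m/V(t).
Separate: dm/m = −Q_out dt/V(t) ⇒ ln(m/m₀) = −(Q_out/(Q_in−Q_out)) ln(V/V₀).
m = m₀ (V₀/V)^(Q_out/(Q_in−Q_out)) = 34.93 × (1098/412.178)^(-3.51024) = 1.12081 mol.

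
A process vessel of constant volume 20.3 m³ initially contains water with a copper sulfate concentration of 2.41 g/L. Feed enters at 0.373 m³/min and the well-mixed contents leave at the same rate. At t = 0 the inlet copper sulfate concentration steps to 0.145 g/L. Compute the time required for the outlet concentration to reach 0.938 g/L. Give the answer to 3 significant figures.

Mass balance on the solute (V constant): V dC/dt = Q(C_in − C), so τ = V/Q = 54.424 min.
C(t) = C_in + (C₀ − C_in) e^(−t/τ). Set C = 0.938 and solve for t:
e^(−t/τ) = (C − C_in)/(C₀ − C_in) = (0.938 − 0.145)/(2.41 − 0.145) = 0.35011
t = −τ ln(…) = 54.424 × 1.0495 = 57.118 min.

57.1 min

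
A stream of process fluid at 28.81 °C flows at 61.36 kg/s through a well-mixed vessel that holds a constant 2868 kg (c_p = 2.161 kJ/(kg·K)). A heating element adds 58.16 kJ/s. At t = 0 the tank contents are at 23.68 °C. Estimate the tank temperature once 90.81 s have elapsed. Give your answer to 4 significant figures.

Energy balance: M c_p dT/dt = ṁ c_p (T_in − T) + 58.16.
Rearrange: dT/dt = (T_ss − T)/τ with τ = M/ṁ = 46.7405 s and T_ss = T_in + Q̇/(ṁ c_p) = 29.2486 °C.
This is linear first-order; T(t) = T_ss + (T₀ − T_ss) e^(−t/τ).
T(90.81) = 29.2486 + (-5.56862)·e^(−90.81/46.7405) = 29.2486 + (-5.56862)·0.143295 = 28.4507 °C.

28.45 °C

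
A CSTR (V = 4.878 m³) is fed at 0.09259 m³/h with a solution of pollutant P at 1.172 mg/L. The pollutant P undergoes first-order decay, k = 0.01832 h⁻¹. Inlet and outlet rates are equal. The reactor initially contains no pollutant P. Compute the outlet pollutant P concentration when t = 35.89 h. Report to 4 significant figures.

0.4400 mg/L

Accumulation = in − out − consumed: V dC/dt = Q C_in − Q C − k V C.
This is linear with rate a = Q/V + k = 0.0373011 h⁻¹.
C_ss = Q C_in/(Q + kV) = 0.596386 mg/L; C(t) = C_ss + (C₀ − C_ss) e^(−a t).
C(35.89) = 0.596386 + (-0.596386)·e^(−0.0373011·35.89) = 0.596386 + (-0.596386)·0.262176 = 0.440028 mg/L.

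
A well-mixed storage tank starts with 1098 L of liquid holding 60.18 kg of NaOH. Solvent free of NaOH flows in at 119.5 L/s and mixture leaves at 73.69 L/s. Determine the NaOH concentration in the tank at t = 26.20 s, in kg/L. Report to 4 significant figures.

0.007981 kg/L

Total volume: dV/dt = Q_in − Q_out = 45.8100 L/s, so V(t) = 1098 + 45.8100 t and V(26.20) = 2298.22 L.
Solute balance: dm/dt = 0 − Q_out C = −Q_out m/V(t).
dm/m = −Q_out dt/(V₀ + 45.8100 t); integrating gives ln(m/m₀) = −(Q_out/(Q_in−Q_out)) ln(V/V₀).
m = m₀ (V₀/V)^(Q_out/(Q_in−Q_out)) = 60.18 × (1098/2298.22)^(1.60860) = 18.3413 kg.
C = m/V = 18.3413/2298.22 = 0.00798064 kg/L.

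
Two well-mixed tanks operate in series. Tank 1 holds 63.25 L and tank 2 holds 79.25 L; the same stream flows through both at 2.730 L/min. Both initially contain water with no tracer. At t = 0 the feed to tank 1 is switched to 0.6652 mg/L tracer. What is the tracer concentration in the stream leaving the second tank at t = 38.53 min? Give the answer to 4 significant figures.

0.2899 mg/L

Species balance on tank i: dCᵢ/dt = (Cᵢ₋₁ − Cᵢ)/τᵢ with τᵢ = Vᵢ/Q.
τ₁ = 63.25/2.730 = 23.1685 min; τ₂ = 79.25/2.730 = 29.0293 min.
Solving the cascade with C₁(0)=C₂(0)=0 gives C₂(t) = C_in[1 − (τ₁ e^(−t/τ₁) − τ₂ e^(−t/τ₂))/(τ₁ − τ₂)].
At t = 38.53: e^(−t/τ₁) = 0.189563, e^(−t/τ₂) = 0.265198.
C₂ = 0.6652·[1 − (23.1685·0.189563 − 29.0293·0.265198)/(-5.86081)] = 0.6652·0.435809 = 0.289900 mg/L.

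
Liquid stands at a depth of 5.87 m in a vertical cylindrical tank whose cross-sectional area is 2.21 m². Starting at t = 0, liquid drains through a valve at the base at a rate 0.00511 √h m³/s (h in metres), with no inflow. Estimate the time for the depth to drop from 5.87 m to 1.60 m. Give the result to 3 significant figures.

1000 s

Volume balance on the tank: A dh/dt = −0.00511 √h.
This is separable: 2 d(√h)/dt = −0.00511/A, so √h = √h₀ − (0.00511/(2A)) t.
t = 2A(√h₀ − √h)/0.00511 = 2·2.21·(√5.87 − √1.60)/0.00511
  = 4.4200 × (2.4228 − 1.2649) / 0.00511 = 1001.5 s.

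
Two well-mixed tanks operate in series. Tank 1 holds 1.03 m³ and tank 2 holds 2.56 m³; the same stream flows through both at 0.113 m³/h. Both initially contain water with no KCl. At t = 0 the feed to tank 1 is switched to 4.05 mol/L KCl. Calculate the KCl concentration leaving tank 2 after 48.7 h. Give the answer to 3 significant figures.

Each tank obeys Vᵢ dCᵢ/dt = Q(Cᵢ₋₁ − Cᵢ), so τᵢ = Vᵢ/Q.
τ₁ = 1.03/0.113 = 9.1150 h; τ₂ = 2.56/0.113 = 22.655 h.
Solving the cascade with C₁(0)=C₂(0)=0 gives C₂(t) = C_in[1 − (τ₁ e^(−t/τ₁) − τ₂ e^(−t/τ₂))/(τ₁ − τ₂)].
At t = 48.7: e^(−t/τ₁) = 0.0047824, e^(−t/τ₂) = 0.11653.
C₂ = 4.05·[1 − (9.1150·0.0047824 − 22.655·0.11653)/(-13.540)] = 4.05·0.80825 = 3.2734 mol/L.

3.27 mol/L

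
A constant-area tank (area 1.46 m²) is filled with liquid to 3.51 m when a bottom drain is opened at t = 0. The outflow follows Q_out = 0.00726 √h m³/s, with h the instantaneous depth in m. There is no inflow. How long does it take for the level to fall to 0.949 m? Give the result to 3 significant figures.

Mass balance (ρ constant): A dh/dt = −0.00726 √h.
∫ h^(−1/2) dh = −(0.00726/A) ∫ dt, giving 2√h = 2√h₀ − (0.00726/A) t.
t = 2A(√h₀ − √h)/0.00726 = 2·1.46·(√3.51 − √0.949)/0.00726
  = 2.9200 × (1.8735 − 0.97417) / 0.00726 = 361.72 s.

362 s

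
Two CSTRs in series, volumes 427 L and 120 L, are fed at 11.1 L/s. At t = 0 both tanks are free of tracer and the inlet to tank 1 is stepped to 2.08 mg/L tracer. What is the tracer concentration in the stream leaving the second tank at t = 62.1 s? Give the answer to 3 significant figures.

Time constants: τᵢ = Vᵢ/Q for each well-mixed tank.
τ₁ = 427/11.1 = 38.468 s; τ₂ = 120/11.1 = 10.811 s.
Solving the cascade with C₁(0)=C₂(0)=0 gives C₂(t) = C_in[1 − (τ₁ e^(−t/τ₁) − τ₂ e^(−t/τ₂))/(τ₁ − τ₂)].
At t = 62.1: e^(−t/τ₁) = 0.19903, e^(−t/τ₂) = 0.0032011.
C₂ = 2.08·[1 − (38.468·0.19903 − 10.811·0.0032011)/(27.658)] = 2.08·0.72443 = 1.5068 mg/L.

1.51 mg/L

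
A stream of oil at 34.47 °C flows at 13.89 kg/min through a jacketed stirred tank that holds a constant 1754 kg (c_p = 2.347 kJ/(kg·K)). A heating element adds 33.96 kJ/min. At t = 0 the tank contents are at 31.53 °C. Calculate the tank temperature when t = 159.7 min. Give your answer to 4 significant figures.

34.39 °C

M c_p dT/dt = ṁ c_p (T_in − T) + Q̇.
Rearrange: dT/dt = (T_ss − T)/τ with τ = M/ṁ = 126.278 min and T_ss = T_in + Q̇/(ṁ c_p) = 35.5117 °C.
Integrating: T(t) = T_ss + (T₀ − T_ss) e^(−t/τ).
T(159.7) = 35.5117 + (-3.98172)·e^(−159.7/126.278) = 35.5117 + (-3.98172)·0.282332 = 34.3876 °C.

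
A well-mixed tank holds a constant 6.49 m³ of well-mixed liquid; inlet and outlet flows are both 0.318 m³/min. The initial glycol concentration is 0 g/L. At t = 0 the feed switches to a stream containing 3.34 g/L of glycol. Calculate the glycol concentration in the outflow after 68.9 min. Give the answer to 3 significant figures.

3.23 g/L

Species balance on the tank: V dC/dt = Q(C_in − C).
Time constant τ = V/Q = 6.49/0.318 = 20.409 min.
Solution: C(t) = C_in + (C₀ − C_in) e^(−t/τ).
C(68.9) = 3.34 + (0 − 3.34)·e^(−68.9/20.409) = 3.34 + (-3.3400)·0.034184 = 3.2258 g/L.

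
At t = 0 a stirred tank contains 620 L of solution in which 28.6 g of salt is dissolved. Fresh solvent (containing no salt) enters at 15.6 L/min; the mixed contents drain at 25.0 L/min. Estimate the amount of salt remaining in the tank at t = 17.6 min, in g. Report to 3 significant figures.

Total volume: dV/dt = Q_in − Q_out = -9.4000 L/min, so V(t) = 620 − 9.4000 t and V(17.6) = 454.56 L.
Solute balance: dm/dt = 0 − Q_out C = −Q_out m/V(t).
Separate: dm/m = −Q_out dt/V(t) ⇒ ln(m/m₀) = −(Q_out/(Q_in−Q_out)) ln(V/V₀).
m = m₀ (V₀/V)^(Q_out/(Q_in−Q_out)) = 28.6 × (620/454.56)^(-2.6596) = 12.527 g.

12.5 g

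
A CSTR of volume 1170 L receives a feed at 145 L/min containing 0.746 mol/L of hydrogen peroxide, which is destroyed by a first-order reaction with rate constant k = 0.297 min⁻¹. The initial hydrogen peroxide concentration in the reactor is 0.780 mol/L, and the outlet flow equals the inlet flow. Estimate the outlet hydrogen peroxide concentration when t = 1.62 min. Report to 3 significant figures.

0.503 mol/L

V dC/dt = Q(C_in − C) − k V C.
This is linear with rate a = Q/V + k = 0.42093 min⁻¹.
C_ss = Q C_in/(Q + kV) = 0.21964 mol/L; C(t) = C_ss + (C₀ − C_ss) e^(−a t).
C(1.62) = 0.21964 + (0.56036)·e^(−0.42093·1.62) = 0.21964 + (0.56036)·0.50565 = 0.50299 mol/L.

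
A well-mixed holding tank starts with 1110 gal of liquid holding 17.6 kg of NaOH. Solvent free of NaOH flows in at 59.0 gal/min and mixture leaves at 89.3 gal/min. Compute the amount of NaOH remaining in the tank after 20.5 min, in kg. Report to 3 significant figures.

1.57 kg

Let m(t) be the amount of NaOH. Volume: V(t) = V₀ + (Q_in − Q_out) t = 1110 − 30.300 t; V(20.5) = 488.85 gal.
No NaOH enters, so dm/dt = −Q_out · (m/V).
Separate: dm/m = −Q_out dt/V(t) ⇒ ln(m/m₀) = −(Q_out/(Q_in−Q_out)) ln(V/V₀).
m = m₀ (V₀/V)^(Q_out/(Q_in−Q_out)) = 17.6 × (1110/488.85)^(-2.9472) = 1.5699 kg.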